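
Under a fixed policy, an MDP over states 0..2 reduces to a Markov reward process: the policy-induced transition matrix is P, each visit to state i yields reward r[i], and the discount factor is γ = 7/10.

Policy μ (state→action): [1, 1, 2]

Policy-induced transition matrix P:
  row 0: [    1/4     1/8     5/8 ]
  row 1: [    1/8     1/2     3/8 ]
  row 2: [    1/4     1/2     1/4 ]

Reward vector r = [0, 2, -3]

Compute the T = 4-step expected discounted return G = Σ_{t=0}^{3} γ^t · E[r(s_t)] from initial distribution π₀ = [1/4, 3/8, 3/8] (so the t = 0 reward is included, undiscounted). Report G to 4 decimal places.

G = -0.8622

t=0: π = [0.2500, 0.3750, 0.3750], E[r] = -0.3750, γ^t·E[r] = -0.375000, running G = -0.375000
t=1: π = [0.2031, 0.4063, 0.3906], E[r] = -0.3594, γ^t·E[r] = -0.251563, running G = -0.626563
t=2: π = [0.1992, 0.4238, 0.3770], E[r] = -0.2832, γ^t·E[r] = -0.138770, running G = -0.765332
t=3: π = [0.1970, 0.4253, 0.3777], E[r] = -0.2825, γ^t·E[r] = -0.096887, running G = -0.862219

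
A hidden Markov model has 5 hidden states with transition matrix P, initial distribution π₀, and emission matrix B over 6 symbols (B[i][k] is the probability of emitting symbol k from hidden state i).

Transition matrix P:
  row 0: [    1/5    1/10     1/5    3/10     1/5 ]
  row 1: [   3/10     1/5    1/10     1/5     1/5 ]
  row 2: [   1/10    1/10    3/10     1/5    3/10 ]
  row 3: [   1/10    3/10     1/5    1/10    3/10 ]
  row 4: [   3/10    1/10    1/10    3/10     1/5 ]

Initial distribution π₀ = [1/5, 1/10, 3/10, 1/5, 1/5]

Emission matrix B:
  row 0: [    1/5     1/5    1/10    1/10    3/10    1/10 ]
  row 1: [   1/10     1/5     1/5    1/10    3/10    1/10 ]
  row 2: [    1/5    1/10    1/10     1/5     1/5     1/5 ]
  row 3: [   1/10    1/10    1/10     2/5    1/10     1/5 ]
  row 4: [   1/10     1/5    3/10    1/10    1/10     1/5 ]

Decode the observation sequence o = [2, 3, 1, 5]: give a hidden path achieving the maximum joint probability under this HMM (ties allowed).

t=0: δ = [2.000e-02, 2.000e-02, 3.000e-02, 2.000e-02, 6.000e-02]  (obs o_0=2)
t=1: δ = [1.800e-03, 6.000e-04, 1.800e-03, 7.200e-03, 1.200e-03]  ψ = [4, 3, 2, 4, 4]  (obs o_1=3)
t=2: δ = [1.440e-04, 4.320e-04, 1.440e-04, 7.200e-05, 4.320e-04]  ψ = [3, 3, 3, 3, 3]  (obs o_2=1)
t=3: δ = [1.296e-05, 8.640e-06, 8.640e-06, 2.592e-05, 1.728e-05]  ψ = [1, 1, 1, 4, 1]  (obs o_3=5)
backtrack: best end state = 3; path = [4, 3, 4, 3]

path = [4, 3, 4, 3]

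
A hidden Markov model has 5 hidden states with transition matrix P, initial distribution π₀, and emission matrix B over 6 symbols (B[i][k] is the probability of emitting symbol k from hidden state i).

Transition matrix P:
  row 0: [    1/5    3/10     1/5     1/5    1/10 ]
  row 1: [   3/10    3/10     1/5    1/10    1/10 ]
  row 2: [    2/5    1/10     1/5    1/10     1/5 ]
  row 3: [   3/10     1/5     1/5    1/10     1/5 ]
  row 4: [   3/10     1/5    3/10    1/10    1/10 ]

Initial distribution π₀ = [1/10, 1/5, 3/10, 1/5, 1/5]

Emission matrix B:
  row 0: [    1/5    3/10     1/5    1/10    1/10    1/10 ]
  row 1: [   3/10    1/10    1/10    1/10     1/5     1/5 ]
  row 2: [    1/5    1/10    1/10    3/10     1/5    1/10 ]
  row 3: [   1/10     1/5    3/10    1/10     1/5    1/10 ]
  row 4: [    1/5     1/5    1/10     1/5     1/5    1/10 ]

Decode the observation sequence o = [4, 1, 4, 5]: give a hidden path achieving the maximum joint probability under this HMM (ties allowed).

path = [2, 0, 1, 1]

t=0: δ = [1.000e-02, 4.000e-02, 6.000e-02, 4.000e-02, 4.000e-02]  (obs o_0=4)
t=1: δ = [7.200e-03, 1.200e-03, 1.200e-03, 1.200e-03, 2.400e-03]  ψ = [2, 1, 2, 2, 2]  (obs o_1=1)
t=2: δ = [1.440e-04, 4.320e-04, 2.880e-04, 2.880e-04, 1.440e-04]  ψ = [0, 0, 0, 0, 0]  (obs o_2=4)
t=3: δ = [1.296e-05, 2.592e-05, 8.640e-06, 4.320e-06, 5.760e-06]  ψ = [1, 1, 1, 1, 2]  (obs o_3=5)
backtrack: best end state = 1; path = [2, 0, 1, 1]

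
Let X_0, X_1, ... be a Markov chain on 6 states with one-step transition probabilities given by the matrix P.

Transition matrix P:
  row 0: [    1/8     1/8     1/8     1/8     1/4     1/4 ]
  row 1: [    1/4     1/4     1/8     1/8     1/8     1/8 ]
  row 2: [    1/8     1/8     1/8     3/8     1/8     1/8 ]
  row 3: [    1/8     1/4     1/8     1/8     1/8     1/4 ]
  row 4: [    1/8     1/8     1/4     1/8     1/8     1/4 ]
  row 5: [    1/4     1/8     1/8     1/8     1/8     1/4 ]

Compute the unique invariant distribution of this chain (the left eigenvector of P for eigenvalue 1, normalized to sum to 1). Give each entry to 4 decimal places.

π = [0.1721, 0.1658, 0.1433, 0.1608, 0.1465, 0.2114]

Balance equations π_j = Σ_i π_i·P[i][j]:
  π_0 = 1/8·π_0 + 1/4·π_1 + 1/8·π_2 + 1/8·π_3 + 1/8·π_4 + 1/4·π_5
  π_1 = 1/8·π_0 + 1/4·π_1 + 1/8·π_2 + 1/4·π_3 + 1/8·π_4 + 1/8·π_5
  π_2 = 1/8·π_0 + 1/8·π_1 + 1/8·π_2 + 1/8·π_3 + 1/4·π_4 + 1/8·π_5
  π_3 = 1/8·π_0 + 1/8·π_1 + 3/8·π_2 + 1/8·π_3 + 1/8·π_4 + 1/8·π_5
  π_4 = 1/4·π_0 + 1/8·π_1 + 1/8·π_2 + 1/8·π_3 + 1/8·π_4 + 1/8·π_5
  normalize: π_0 + π_1 + π_2 + π_3 + π_4 + π_5 = 1
Solving the linear system gives exactly π = [403/2341, 5435/32774, 671/4682, 753/4682, 343/2341, 6927/32774].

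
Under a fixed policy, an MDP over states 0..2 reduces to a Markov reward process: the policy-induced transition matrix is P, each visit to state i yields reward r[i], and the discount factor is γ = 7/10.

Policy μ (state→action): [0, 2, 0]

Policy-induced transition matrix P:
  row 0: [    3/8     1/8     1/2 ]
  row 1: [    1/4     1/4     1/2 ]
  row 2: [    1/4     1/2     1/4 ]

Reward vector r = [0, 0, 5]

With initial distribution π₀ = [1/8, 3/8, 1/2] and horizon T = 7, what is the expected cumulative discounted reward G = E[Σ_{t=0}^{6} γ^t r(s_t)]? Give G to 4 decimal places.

t=0: π = [0.1250, 0.3750, 0.5000], E[r] = 2.5000, γ^t·E[r] = 2.500000, running G = 2.500000
t=1: π = [0.2656, 0.3594, 0.3750], E[r] = 1.8750, γ^t·E[r] = 1.312500, running G = 3.812500
t=2: π = [0.2832, 0.3105, 0.4063], E[r] = 2.0313, γ^t·E[r] = 0.995313, running G = 4.807813
t=3: π = [0.2854, 0.3162, 0.3984], E[r] = 1.9922, γ^t·E[r] = 0.683320, running G = 5.491133
t=4: π = [0.2857, 0.3139, 0.4004], E[r] = 2.0020, γ^t·E[r] = 0.480669, running G = 5.971802
t=5: π = [0.2857, 0.3144, 0.3999], E[r] = 1.9995, γ^t·E[r] = 0.336058, running G = 6.307860
t=6: π = [0.2857, 0.3143, 0.4000], E[r] = 2.0001, γ^t·E[r] = 0.235312, running G = 6.543172

G = 6.5432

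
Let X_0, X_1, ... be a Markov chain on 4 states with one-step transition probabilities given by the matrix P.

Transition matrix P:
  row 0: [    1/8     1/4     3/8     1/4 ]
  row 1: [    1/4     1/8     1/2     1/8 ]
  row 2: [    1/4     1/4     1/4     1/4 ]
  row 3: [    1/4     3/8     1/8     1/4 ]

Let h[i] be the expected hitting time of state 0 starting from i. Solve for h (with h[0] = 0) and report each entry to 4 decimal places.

h = [0.0000, 4.0000, 4.0000, 4.0000]

First-step conditioning: h[0] = 0; for i ≠ 0, h[i] = 1 + Σ_k P[i][k]·h[k].
  h[1] = 1 + 1/8·h[1] + 1/2·h[2] + 1/8·h[3]
  h[2] = 1 + 1/4·h[1] + 1/4·h[2] + 1/4·h[3]
  h[3] = 1 + 3/8·h[1] + 1/8·h[2] + 1/4·h[3]
Solving the 3×3 linear system over states ≠ 0 gives exactly h = [0, 4, 4, 4] (h[0] = 0 is the target).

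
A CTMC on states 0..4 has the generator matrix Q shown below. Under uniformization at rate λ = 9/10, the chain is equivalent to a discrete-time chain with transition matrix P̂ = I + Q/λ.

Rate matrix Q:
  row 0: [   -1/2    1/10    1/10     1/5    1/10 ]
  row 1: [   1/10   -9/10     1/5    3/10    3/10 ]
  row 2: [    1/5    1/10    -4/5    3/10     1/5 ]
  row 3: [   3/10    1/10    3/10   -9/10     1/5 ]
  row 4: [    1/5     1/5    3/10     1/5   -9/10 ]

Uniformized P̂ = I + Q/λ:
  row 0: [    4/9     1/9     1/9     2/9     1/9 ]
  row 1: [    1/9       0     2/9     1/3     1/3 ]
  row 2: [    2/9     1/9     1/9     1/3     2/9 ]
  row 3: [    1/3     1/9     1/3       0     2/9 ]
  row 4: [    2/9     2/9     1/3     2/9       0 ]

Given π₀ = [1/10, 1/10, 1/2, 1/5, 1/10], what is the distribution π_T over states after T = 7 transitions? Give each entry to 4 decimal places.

t=0: π = [0.1000, 0.1000, 0.5000, 0.2000, 0.1000]
t=1: π = [0.2556, 0.1111, 0.1889, 0.2444, 0.2000]
t=2: π = [0.2938, 0.1210, 0.2222, 0.2012, 0.1617]
t=3: π = [0.2964, 0.1156, 0.2052, 0.2156, 0.1671]
t=4: π = [0.2992, 0.1168, 0.2090, 0.2100, 0.1650]
t=5: π = [0.2991, 0.1165, 0.2074, 0.2118, 0.1653]
t=6: π = [0.2993, 0.1165, 0.2078, 0.2111, 0.1652]
t=7: π = [0.2992, 0.1165, 0.2077, 0.2113, 0.1652]

π = [0.2992, 0.1165, 0.2077, 0.2113, 0.1652]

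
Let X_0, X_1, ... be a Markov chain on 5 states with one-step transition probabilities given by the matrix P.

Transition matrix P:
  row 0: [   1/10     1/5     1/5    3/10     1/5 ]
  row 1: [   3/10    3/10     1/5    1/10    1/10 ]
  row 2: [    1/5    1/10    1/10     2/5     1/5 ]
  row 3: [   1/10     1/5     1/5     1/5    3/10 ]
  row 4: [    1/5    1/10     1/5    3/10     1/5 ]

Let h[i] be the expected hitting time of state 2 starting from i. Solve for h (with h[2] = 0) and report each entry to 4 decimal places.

First-step conditioning: h[2] = 0; for i ≠ 2, h[i] = 1 + Σ_k P[i][k]·h[k].
  h[0] = 1 + 1/10·h[0] + 1/5·h[1] + 3/10·h[3] + 1/5·h[4]
  h[1] = 1 + 3/10·h[0] + 3/10·h[1] + 1/10·h[3] + 1/10·h[4]
  h[3] = 1 + 1/10·h[0] + 1/5·h[1] + 1/5·h[3] + 3/10·h[4]
  h[4] = 1 + 1/5·h[0] + 1/10·h[1] + 3/10·h[3] + 1/5·h[4]
Solving the 4×4 linear system over states ≠ 2 gives exactly h = [5, 5, 0, 5, 5] (h[2] = 0 is the target).

h = [5.0000, 5.0000, 0.0000, 5.0000, 5.0000]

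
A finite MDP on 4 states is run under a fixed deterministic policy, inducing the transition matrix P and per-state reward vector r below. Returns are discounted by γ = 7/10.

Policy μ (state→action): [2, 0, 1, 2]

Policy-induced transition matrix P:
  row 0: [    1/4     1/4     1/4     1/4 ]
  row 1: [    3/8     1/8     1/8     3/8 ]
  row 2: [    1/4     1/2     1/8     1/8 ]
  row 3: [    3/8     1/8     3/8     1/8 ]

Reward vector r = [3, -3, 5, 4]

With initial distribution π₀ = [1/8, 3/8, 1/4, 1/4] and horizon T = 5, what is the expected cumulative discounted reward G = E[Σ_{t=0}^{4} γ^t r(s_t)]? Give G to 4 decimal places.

t=0: π = [0.1250, 0.3750, 0.2500, 0.2500], E[r] = 1.5000, γ^t·E[r] = 1.500000, running G = 1.500000
t=1: π = [0.3281, 0.2344, 0.2031, 0.2344], E[r] = 2.2344, γ^t·E[r] = 1.564063, running G = 3.064063
t=2: π = [0.3086, 0.2422, 0.2246, 0.2246], E[r] = 2.2207, γ^t·E[r] = 1.088145, running G = 4.152207
t=3: π = [0.3083, 0.2478, 0.2197, 0.2241], E[r] = 2.1768, γ^t·E[r] = 0.746628, running G = 4.898835
t=4: π = [0.3090, 0.2459, 0.2196, 0.2255], E[r] = 2.1890, γ^t·E[r] = 0.525578, running G = 5.424413

G = 5.4244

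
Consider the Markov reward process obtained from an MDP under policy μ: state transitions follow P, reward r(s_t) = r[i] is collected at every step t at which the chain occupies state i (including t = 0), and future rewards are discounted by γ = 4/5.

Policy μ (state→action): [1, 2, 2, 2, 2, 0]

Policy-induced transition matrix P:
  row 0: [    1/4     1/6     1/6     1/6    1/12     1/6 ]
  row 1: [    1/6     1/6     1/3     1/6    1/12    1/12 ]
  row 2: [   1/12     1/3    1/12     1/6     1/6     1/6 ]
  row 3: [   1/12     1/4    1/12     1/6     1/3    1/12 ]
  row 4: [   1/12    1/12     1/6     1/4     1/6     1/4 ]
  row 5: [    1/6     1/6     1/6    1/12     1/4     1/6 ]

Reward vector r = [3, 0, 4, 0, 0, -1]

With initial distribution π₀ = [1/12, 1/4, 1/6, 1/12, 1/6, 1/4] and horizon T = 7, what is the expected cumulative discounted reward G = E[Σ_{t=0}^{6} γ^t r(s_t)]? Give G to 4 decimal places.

t=0: π = [0.0833, 0.2500, 0.1667, 0.0833, 0.1667, 0.2500], E[r] = 0.6667, γ^t·E[r] = 0.666667, running G = 0.666667
t=1: π = [0.1389, 0.1875, 0.1875, 0.1597, 0.1736, 0.1528], E[r] = 1.0139, γ^t·E[r] = 0.811111, running G = 1.477778
t=2: π = [0.1348, 0.1968, 0.1690, 0.1684, 0.1788, 0.1522], E[r] = 0.9282, γ^t·E[r] = 0.594074, running G = 2.071852
t=3: π = [0.1349, 0.1940, 0.1713, 0.1689, 0.1798, 0.1511], E[r] = 0.9389, γ^t·E[r] = 0.480716, running G = 2.552568
t=4: π = [0.1346, 0.1943, 0.1706, 0.1691, 0.1800, 0.1514], E[r] = 0.9349, γ^t·E[r] = 0.382923, running G = 2.935491
t=5: π = [0.1346, 0.1942, 0.1707, 0.1690, 0.1801, 0.1514], E[r] = 0.9353, γ^t·E[r] = 0.306483, running G = 3.241974
t=6: π = [0.1346, 0.1942, 0.1707, 0.1691, 0.1801, 0.1514], E[r] = 0.9351, γ^t·E[r] = 0.245143, running G = 3.487117

G = 3.4871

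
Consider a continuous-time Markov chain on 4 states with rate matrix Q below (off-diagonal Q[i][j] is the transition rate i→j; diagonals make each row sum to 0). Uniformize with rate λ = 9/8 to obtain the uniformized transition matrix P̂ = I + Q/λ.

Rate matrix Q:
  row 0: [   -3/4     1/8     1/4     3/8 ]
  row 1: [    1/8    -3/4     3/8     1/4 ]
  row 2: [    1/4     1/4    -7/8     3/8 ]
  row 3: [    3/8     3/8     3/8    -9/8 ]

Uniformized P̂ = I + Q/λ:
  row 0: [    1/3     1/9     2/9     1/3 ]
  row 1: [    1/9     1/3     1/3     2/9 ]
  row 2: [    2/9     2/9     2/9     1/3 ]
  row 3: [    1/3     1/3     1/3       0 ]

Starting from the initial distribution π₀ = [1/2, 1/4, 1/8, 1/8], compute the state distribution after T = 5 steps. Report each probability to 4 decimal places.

t=0: π = [0.5000, 0.2500, 0.1250, 0.1250]
t=1: π = [0.2639, 0.2083, 0.2639, 0.2639]
t=2: π = [0.2577, 0.2454, 0.2747, 0.2222]
t=3: π = [0.2483, 0.2455, 0.2742, 0.2320]
t=4: π = [0.2483, 0.2477, 0.2753, 0.2287]
t=5: π = [0.2477, 0.2476, 0.2752, 0.2296]

π = [0.2477, 0.2476, 0.2752, 0.2296]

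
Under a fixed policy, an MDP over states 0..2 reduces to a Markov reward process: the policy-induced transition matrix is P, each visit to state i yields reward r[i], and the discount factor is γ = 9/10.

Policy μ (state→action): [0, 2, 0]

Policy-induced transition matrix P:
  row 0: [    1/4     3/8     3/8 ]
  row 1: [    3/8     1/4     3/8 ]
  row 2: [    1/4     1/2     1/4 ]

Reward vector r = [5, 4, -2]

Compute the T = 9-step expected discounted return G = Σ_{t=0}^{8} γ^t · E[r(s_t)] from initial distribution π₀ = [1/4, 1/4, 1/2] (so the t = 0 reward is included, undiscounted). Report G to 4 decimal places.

t=0: π = [0.2500, 0.2500, 0.5000], E[r] = 1.2500, γ^t·E[r] = 1.250000, running G = 1.250000
t=1: π = [0.2813, 0.4063, 0.3125], E[r] = 2.4063, γ^t·E[r] = 2.165625, running G = 3.415625
t=2: π = [0.3008, 0.3633, 0.3359], E[r] = 2.2852, γ^t·E[r] = 1.850977, running G = 5.266602
t=3: π = [0.2954, 0.3716, 0.3330], E[r] = 2.2974, γ^t·E[r] = 1.674778, running G = 6.941379
t=4: π = [0.2964, 0.3702, 0.3334], E[r] = 2.2962, γ^t·E[r] = 1.506539, running G = 8.447919
t=5: π = [0.2963, 0.3704, 0.3333], E[r] = 2.2963, γ^t·E[r] = 1.355944, running G = 9.803862
t=6: π = [0.2963, 0.3704, 0.3333], E[r] = 2.2963, γ^t·E[r] = 1.220346, running G = 11.024208
t=7: π = [0.2963, 0.3704, 0.3333], E[r] = 2.2963, γ^t·E[r] = 1.098311, running G = 12.122520
t=8: π = [0.2963, 0.3704, 0.3333], E[r] = 2.2963, γ^t·E[r] = 0.988480, running G = 13.111000

G = 13.1110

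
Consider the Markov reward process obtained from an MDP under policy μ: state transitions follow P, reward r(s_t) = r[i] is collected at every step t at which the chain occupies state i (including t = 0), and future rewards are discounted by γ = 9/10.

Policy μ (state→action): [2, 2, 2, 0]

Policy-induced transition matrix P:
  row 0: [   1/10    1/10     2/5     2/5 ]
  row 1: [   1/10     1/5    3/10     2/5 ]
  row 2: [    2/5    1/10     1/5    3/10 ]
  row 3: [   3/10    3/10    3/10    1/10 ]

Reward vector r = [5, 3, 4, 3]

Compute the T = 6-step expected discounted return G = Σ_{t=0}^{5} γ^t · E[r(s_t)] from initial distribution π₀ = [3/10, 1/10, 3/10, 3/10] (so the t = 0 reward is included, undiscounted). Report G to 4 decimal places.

G = 17.8675

t=0: π = [0.3000, 0.1000, 0.3000, 0.3000], E[r] = 3.9000, γ^t·E[r] = 3.900000, running G = 3.900000
t=1: π = [0.2500, 0.1700, 0.3000, 0.2800], E[r] = 3.8000, γ^t·E[r] = 3.420000, running G = 7.320000
t=2: π = [0.2460, 0.1730, 0.2950, 0.2860], E[r] = 3.7870, γ^t·E[r] = 3.067470, running G = 10.387470
t=3: π = [0.2457, 0.1745, 0.2951, 0.2847], E[r] = 3.7865, γ^t·E[r] = 2.760359, running G = 13.147829
t=4: π = [0.2455, 0.1744, 0.2951, 0.2851], E[r] = 3.7860, γ^t·E[r] = 2.483995, running G = 15.631823
t=5: π = [0.2455, 0.1745, 0.2950, 0.2850], E[r] = 3.7861, γ^t·E[r] = 2.235660, running G = 17.867483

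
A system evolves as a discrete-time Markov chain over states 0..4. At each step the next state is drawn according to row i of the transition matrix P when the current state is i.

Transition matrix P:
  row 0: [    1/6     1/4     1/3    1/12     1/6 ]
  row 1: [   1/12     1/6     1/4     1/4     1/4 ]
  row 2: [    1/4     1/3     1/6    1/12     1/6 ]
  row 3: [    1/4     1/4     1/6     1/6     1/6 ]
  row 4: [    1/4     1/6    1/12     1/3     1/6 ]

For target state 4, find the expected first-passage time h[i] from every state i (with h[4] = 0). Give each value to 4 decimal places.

h = [5.3336, 4.9264, 5.3045, 5.3389, 0.0000]

First-step conditioning: h[4] = 0; for i ≠ 4, h[i] = 1 + Σ_k P[i][k]·h[k].
  h[0] = 1 + 1/6·h[0] + 1/4·h[1] + 1/3·h[2] + 1/12·h[3]
  h[1] = 1 + 1/12·h[0] + 1/6·h[1] + 1/4·h[2] + 1/4·h[3]
  h[2] = 1 + 1/4·h[0] + 1/3·h[1] + 1/6·h[2] + 1/12·h[3]
  h[3] = 1 + 1/4·h[0] + 1/4·h[1] + 1/6·h[2] + 1/6·h[3]
Solving the 4×4 linear system over states ≠ 4 gives exactly h = [12102/2269, 11178/2269, 12036/2269, 12114/2269, 0] (h[4] = 0 is the target).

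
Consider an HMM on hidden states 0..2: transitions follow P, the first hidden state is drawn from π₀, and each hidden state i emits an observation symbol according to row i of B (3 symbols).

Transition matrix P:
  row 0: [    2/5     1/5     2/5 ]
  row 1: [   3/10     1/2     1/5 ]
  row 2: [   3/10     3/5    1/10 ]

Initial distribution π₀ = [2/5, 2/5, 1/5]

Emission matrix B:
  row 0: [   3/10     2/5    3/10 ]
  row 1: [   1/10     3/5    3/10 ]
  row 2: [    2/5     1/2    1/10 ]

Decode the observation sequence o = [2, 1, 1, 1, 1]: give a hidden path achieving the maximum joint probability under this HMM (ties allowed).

t=0: δ = [1.200e-01, 1.200e-01, 2.000e-02]  (obs o_0=2)
t=1: δ = [1.920e-02, 3.600e-02, 2.400e-02]  ψ = [0, 1, 0]  (obs o_1=1)
t=2: δ = [4.320e-03, 1.080e-02, 3.840e-03]  ψ = [1, 1, 0]  (obs o_2=1)
t=3: δ = [1.296e-03, 3.240e-03, 1.080e-03]  ψ = [1, 1, 1]  (obs o_3=1)
t=4: δ = [3.888e-04, 9.720e-04, 3.240e-04]  ψ = [1, 1, 1]  (obs o_4=1)
backtrack: best end state = 1; path = [1, 1, 1, 1, 1]

path = [1, 1, 1, 1, 1]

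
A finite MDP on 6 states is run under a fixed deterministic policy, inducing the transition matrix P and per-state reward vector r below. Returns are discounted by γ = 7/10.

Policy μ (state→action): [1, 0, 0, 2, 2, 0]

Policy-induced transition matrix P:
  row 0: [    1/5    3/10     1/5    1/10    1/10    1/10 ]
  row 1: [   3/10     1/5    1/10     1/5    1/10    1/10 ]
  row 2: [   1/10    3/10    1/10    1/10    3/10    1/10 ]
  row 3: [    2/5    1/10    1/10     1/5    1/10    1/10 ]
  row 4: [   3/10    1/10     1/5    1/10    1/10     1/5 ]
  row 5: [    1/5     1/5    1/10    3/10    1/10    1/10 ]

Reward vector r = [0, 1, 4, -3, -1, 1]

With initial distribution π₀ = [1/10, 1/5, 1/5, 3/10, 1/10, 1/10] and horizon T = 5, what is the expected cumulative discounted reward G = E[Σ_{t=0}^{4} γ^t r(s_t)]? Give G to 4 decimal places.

t=0: π = [0.1000, 0.2000, 0.2000, 0.3000, 0.1000, 0.1000], E[r] = 0.1000, γ^t·E[r] = 0.100000, running G = 0.100000
t=1: π = [0.2700, 0.1900, 0.1200, 0.1700, 0.1400, 0.1100], E[r] = 0.1300, γ^t·E[r] = 0.091000, running G = 0.191000
t=2: π = [0.2550, 0.2080, 0.1410, 0.1580, 0.1240, 0.1140], E[r] = 0.2880, γ^t·E[r] = 0.141120, running G = 0.332120
t=3: π = [0.2507, 0.2114, 0.1379, 0.1594, 0.1282, 0.1124], E[r] = 0.2690, γ^t·E[r] = 0.092267, running G = 0.424387
t=4: π = [0.2521, 0.2101, 0.1379, 0.1596, 0.1276, 0.1128], E[r] = 0.2682, γ^t·E[r] = 0.064400, running G = 0.488787

G = 0.4888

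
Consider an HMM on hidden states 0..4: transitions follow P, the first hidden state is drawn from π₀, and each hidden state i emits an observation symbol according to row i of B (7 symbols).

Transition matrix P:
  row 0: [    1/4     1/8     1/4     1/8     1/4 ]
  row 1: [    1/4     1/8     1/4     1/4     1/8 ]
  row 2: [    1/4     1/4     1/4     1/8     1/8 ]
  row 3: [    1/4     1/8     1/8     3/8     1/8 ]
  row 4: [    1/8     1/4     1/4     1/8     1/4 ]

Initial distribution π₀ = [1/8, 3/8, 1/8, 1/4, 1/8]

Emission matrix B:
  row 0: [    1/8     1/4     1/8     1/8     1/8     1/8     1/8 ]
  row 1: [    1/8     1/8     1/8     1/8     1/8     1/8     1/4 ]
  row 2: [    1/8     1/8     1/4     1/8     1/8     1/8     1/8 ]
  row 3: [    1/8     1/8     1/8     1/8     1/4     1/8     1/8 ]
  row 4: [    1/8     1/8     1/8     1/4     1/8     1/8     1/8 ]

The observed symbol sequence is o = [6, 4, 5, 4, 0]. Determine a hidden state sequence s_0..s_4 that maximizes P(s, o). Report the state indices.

t=0: δ = [1.562e-02, 9.375e-02, 1.562e-02, 3.125e-02, 1.562e-02]  (obs o_0=6)
t=1: δ = [2.930e-03, 1.465e-03, 2.930e-03, 5.859e-03, 1.465e-03]  ψ = [1, 1, 1, 1, 1]  (obs o_1=4)
t=2: δ = [1.831e-04, 9.155e-05, 9.155e-05, 2.747e-04, 9.155e-05]  ψ = [3, 2, 0, 3, 0]  (obs o_2=5)
t=3: δ = [8.583e-06, 4.292e-06, 5.722e-06, 2.575e-05, 5.722e-06]  ψ = [3, 3, 0, 3, 0]  (obs o_3=4)
t=4: δ = [8.047e-07, 4.023e-07, 4.023e-07, 1.207e-06, 4.023e-07]  ψ = [3, 3, 3, 3, 3]  (obs o_4=0)
backtrack: best end state = 3; path = [1, 3, 3, 3, 3]

path = [1, 3, 3, 3, 3]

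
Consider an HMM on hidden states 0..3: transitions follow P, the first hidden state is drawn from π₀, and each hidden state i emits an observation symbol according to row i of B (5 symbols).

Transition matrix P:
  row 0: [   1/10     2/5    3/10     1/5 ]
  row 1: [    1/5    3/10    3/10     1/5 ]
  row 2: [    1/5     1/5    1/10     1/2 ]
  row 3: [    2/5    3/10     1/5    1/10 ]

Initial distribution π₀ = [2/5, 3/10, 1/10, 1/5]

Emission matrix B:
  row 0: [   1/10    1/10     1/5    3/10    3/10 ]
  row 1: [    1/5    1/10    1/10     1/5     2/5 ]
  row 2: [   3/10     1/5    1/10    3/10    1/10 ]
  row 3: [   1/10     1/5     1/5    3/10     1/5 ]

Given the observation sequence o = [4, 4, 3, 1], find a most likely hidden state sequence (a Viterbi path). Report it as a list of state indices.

path = [0, 1, 2, 3]

t=0: δ = [1.200e-01, 1.200e-01, 1.000e-02, 4.000e-02]  (obs o_0=4)
t=1: δ = [7.200e-03, 1.920e-02, 3.600e-03, 4.800e-03]  ψ = [1, 0, 0, 0]  (obs o_1=4)
t=2: δ = [1.152e-03, 1.152e-03, 1.728e-03, 1.152e-03]  ψ = [1, 1, 1, 1]  (obs o_2=3)
t=3: δ = [4.608e-05, 4.608e-05, 6.912e-05, 1.728e-04]  ψ = [3, 0, 0, 2]  (obs o_3=1)
backtrack: best end state = 3; path = [0, 1, 2, 3]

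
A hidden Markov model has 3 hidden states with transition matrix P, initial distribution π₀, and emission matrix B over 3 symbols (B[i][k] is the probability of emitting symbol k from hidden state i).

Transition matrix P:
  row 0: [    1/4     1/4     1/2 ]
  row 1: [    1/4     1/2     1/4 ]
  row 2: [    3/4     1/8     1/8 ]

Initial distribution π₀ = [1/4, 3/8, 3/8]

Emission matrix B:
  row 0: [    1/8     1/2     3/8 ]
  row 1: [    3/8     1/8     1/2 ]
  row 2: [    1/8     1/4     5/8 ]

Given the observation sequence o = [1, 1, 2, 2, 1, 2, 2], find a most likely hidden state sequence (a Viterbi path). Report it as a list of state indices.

t=0: δ = [1.250e-01, 4.688e-02, 9.375e-02]  (obs o_0=1)
t=1: δ = [3.516e-02, 3.906e-03, 1.562e-02]  ψ = [2, 0, 0]  (obs o_1=1)
t=2: δ = [4.395e-03, 4.395e-03, 1.099e-02]  ψ = [2, 0, 0]  (obs o_2=2)
t=3: δ = [3.090e-03, 1.099e-03, 1.373e-03]  ψ = [2, 1, 0]  (obs o_3=2)
t=4: δ = [5.150e-04, 9.656e-05, 3.862e-04]  ψ = [2, 0, 0]  (obs o_4=1)
t=5: δ = [1.086e-04, 6.437e-05, 1.609e-04]  ψ = [2, 0, 0]  (obs o_5=2)
t=6: δ = [4.526e-05, 1.609e-05, 3.395e-05]  ψ = [2, 1, 0]  (obs o_6=2)
backtrack: best end state = 0; path = [0, 2, 0, 2, 0, 2, 0]

path = [0, 2, 0, 2, 0, 2, 0]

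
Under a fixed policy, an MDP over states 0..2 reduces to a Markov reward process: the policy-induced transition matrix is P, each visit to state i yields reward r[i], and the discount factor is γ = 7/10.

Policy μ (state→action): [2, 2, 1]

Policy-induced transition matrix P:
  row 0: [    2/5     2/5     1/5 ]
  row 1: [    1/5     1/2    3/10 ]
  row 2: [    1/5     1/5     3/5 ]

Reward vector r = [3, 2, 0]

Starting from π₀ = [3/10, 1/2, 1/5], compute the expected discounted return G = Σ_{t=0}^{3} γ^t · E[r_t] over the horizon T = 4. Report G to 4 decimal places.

t=0: π = [0.3000, 0.5000, 0.2000], E[r] = 1.9000, γ^t·E[r] = 1.900000, running G = 1.900000
t=1: π = [0.2600, 0.4100, 0.3300], E[r] = 1.6000, γ^t·E[r] = 1.120000, running G = 3.020000
t=2: π = [0.2520, 0.3750, 0.3730], E[r] = 1.5060, γ^t·E[r] = 0.737940, running G = 3.757940
t=3: π = [0.2504, 0.3629, 0.3867], E[r] = 1.4770, γ^t·E[r] = 0.506611, running G = 4.264551

G = 4.2646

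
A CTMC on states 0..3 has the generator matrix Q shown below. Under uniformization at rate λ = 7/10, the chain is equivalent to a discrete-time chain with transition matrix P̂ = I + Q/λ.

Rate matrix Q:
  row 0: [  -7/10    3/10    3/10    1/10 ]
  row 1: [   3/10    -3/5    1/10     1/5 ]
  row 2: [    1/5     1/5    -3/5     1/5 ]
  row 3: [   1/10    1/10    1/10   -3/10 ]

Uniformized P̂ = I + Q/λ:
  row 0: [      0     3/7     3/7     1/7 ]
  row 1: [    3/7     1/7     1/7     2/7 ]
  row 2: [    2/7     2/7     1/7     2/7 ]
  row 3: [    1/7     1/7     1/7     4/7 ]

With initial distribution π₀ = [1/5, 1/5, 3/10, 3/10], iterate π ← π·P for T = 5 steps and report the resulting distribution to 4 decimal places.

t=0: π = [0.2000, 0.2000, 0.3000, 0.3000]
t=1: π = [0.2143, 0.2429, 0.2000, 0.3429]
t=2: π = [0.2102, 0.2327, 0.2041, 0.3531]
t=3: π = [0.2085, 0.2321, 0.2029, 0.3566]
t=4: π = [0.2084, 0.2314, 0.2024, 0.3578]
t=5: π = [0.2081, 0.2313, 0.2024, 0.3582]

π = [0.2081, 0.2313, 0.2024, 0.3582]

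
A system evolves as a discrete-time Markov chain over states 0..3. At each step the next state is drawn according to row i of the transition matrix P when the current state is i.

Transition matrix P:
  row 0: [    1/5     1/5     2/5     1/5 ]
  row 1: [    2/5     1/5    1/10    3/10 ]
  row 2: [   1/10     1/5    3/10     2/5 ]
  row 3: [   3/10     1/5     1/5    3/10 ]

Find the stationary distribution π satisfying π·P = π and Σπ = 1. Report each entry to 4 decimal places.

Balance equations π_j = Σ_i π_i·P[i][j]:
  π_0 = 1/5·π_0 + 2/5·π_1 + 1/10·π_2 + 3/10·π_3
  π_1 = 1/5·π_0 + 1/5·π_1 + 1/5·π_2 + 1/5·π_3
  π_2 = 2/5·π_0 + 1/10·π_1 + 3/10·π_2 + 1/5·π_3
  normalize: π_0 + π_1 + π_2 + π_3 = 1
Solving the linear system gives exactly π = [126/515, 1/5, 131/515, 31/103].

π = [0.2447, 0.2000, 0.2544, 0.3010]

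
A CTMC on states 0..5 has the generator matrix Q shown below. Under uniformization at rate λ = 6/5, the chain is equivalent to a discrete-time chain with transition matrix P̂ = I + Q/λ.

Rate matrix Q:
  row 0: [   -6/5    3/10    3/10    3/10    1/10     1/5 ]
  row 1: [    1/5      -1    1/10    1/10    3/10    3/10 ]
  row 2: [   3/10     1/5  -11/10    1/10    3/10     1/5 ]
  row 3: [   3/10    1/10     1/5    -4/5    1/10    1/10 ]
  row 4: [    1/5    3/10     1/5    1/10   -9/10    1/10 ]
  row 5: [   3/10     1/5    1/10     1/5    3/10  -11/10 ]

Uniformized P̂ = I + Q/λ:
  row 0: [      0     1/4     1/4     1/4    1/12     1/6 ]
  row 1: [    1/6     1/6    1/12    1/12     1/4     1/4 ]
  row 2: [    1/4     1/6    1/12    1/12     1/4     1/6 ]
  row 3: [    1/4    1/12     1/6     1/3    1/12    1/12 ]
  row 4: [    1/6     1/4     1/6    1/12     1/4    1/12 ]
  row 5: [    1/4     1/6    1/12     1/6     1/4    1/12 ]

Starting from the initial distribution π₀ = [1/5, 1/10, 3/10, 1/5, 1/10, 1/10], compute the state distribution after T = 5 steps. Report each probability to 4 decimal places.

π = [0.1749, 0.1835, 0.1424, 0.1656, 0.1932, 0.1404]

t=0: π = [0.2000, 0.1000, 0.3000, 0.2000, 0.1000, 0.1000]
t=1: π = [0.1833, 0.1750, 0.1417, 0.1750, 0.1833, 0.1417]
t=2: π = [0.1743, 0.1826, 0.1438, 0.1694, 0.1903, 0.1396]
t=3: π = [0.1753, 0.1829, 0.1424, 0.1664, 0.1927, 0.1403]
t=4: π = [0.1749, 0.1835, 0.1425, 0.1658, 0.1930, 0.1403]
t=5: π = [0.1749, 0.1835, 0.1424, 0.1656, 0.1932, 0.1404]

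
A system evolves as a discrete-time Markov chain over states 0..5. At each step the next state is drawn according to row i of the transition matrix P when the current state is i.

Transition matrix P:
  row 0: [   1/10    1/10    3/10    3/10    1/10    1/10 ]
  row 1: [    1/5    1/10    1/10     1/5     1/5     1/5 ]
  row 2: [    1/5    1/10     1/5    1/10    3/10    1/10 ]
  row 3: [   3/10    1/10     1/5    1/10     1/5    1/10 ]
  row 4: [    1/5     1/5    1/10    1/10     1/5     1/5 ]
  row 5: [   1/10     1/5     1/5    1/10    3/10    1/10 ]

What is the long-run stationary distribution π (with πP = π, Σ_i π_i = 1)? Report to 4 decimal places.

π = [0.1832, 0.1348, 0.1835, 0.1501, 0.2135, 0.1348]

Balance equations π_j = Σ_i π_i·P[i][j]:
  π_0 = 1/10·π_0 + 1/5·π_1 + 1/5·π_2 + 3/10·π_3 + 1/5·π_4 + 1/10·π_5
  π_1 = 1/10·π_0 + 1/10·π_1 + 1/10·π_2 + 1/10·π_3 + 1/5·π_4 + 1/5·π_5
  π_2 = 3/10·π_0 + 1/10·π_1 + 1/5·π_2 + 1/5·π_3 + 1/10·π_4 + 1/5·π_5
  π_3 = 3/10·π_0 + 1/5·π_1 + 1/10·π_2 + 1/10·π_3 + 1/10·π_4 + 1/10·π_5
  π_4 = 1/10·π_0 + 1/5·π_1 + 3/10·π_2 + 1/5·π_3 + 1/5·π_4 + 3/10·π_5
  normalize: π_0 + π_1 + π_2 + π_3 + π_4 + π_5 = 1
Solving the linear system gives exactly π = [659/3597, 485/3597, 20/109, 180/1199, 256/1199, 485/3597].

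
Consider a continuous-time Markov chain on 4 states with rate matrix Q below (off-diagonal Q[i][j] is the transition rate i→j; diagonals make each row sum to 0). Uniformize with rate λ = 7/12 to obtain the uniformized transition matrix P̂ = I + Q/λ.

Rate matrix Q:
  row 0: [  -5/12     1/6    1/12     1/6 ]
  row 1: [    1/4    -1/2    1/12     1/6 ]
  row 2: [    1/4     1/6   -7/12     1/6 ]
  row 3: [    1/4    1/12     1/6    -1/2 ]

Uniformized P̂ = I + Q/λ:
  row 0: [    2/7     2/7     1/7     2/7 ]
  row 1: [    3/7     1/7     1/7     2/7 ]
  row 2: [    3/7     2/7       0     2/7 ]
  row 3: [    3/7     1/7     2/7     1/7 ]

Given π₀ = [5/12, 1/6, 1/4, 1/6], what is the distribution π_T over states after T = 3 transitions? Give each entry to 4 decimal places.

π = [0.3749, 0.2196, 0.1552, 0.2502]

t=0: π = [0.4167, 0.1667, 0.2500, 0.1667]
t=1: π = [0.3690, 0.2381, 0.1310, 0.2619]
t=2: π = [0.3759, 0.2143, 0.1616, 0.2483]
t=3: π = [0.3749, 0.2196, 0.1552, 0.2502]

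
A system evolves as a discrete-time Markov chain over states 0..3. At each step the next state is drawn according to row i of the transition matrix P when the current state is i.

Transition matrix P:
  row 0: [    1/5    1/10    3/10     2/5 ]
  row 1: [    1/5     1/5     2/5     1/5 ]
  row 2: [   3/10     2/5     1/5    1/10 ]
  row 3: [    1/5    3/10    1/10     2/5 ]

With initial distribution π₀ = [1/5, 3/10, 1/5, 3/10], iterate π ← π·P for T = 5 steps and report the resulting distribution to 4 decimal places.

π = [0.2246, 0.2542, 0.2458, 0.2754]

t=0: π = [0.2000, 0.3000, 0.2000, 0.3000]
t=1: π = [0.2200, 0.2500, 0.2500, 0.2800]
t=2: π = [0.2250, 0.2560, 0.2440, 0.2750]
t=3: π = [0.2244, 0.2538, 0.2462, 0.2756]
t=4: π = [0.2246, 0.2544, 0.2456, 0.2754]
t=5: π = [0.2246, 0.2542, 0.2458, 0.2754]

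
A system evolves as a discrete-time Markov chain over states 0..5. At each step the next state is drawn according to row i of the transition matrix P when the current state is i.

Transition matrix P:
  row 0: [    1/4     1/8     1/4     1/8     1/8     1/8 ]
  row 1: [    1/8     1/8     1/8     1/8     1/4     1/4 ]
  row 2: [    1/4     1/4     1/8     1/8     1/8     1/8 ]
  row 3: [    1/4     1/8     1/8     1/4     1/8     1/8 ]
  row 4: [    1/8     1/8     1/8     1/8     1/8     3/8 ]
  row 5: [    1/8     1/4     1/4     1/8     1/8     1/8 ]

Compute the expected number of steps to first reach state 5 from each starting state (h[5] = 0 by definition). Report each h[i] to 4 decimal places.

First-step conditioning: h[5] = 0; for i ≠ 5, h[i] = 1 + Σ_k P[i][k]·h[k].
  h[0] = 1 + 1/4·h[0] + 1/8·h[1] + 1/4·h[2] + 1/8·h[3] + 1/8·h[4]
  h[1] = 1 + 1/8·h[0] + 1/8·h[1] + 1/8·h[2] + 1/8·h[3] + 1/4·h[4]
  h[2] = 1 + 1/4·h[0] + 1/4·h[1] + 1/8·h[2] + 1/8·h[3] + 1/8·h[4]
  h[3] = 1 + 1/4·h[0] + 1/8·h[1] + 1/8·h[2] + 1/4·h[3] + 1/8·h[4]
  h[4] = 1 + 1/8·h[0] + 1/8·h[1] + 1/8·h[2] + 1/8·h[3] + 1/8·h[4]
Solving the 5×5 linear system over states ≠ 5 gives exactly h = [3276/587, 2772/587, 3220/587, 3284/587, 2464/587, 0] (h[5] = 0 is the target).

h = [5.5809, 4.7223, 5.4855, 5.5945, 4.1976, 0.0000]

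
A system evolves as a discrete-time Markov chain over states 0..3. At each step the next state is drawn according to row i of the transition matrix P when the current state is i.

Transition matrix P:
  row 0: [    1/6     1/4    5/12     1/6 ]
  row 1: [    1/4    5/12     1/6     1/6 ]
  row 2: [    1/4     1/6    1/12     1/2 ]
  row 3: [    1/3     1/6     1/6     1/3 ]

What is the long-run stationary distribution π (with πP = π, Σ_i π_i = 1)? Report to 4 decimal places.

Balance equations π_j = Σ_i π_i·P[i][j]:
  π_0 = 1/6·π_0 + 1/4·π_1 + 1/4·π_2 + 1/3·π_3
  π_1 = 1/4·π_0 + 5/12·π_1 + 1/6·π_2 + 1/6·π_3
  π_2 = 5/12·π_0 + 1/6·π_1 + 1/12·π_2 + 1/6·π_3
  normalize: π_0 + π_1 + π_2 + π_3 = 1
Solving the linear system gives exactly π = [212/839, 210/839, 178/839, 239/839].

π = [0.2527, 0.2503, 0.2122, 0.2849]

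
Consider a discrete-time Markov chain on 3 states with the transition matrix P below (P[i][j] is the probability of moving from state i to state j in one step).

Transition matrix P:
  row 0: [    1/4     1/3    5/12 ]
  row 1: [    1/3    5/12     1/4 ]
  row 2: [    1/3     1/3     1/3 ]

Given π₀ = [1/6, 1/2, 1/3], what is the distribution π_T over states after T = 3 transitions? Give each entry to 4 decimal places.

π = [0.3078, 0.3637, 0.3285]

t=0: π = [0.1667, 0.5000, 0.3333]
t=1: π = [0.3194, 0.3750, 0.3056]
t=2: π = [0.3067, 0.3646, 0.3287]
t=3: π = [0.3078, 0.3637, 0.3285]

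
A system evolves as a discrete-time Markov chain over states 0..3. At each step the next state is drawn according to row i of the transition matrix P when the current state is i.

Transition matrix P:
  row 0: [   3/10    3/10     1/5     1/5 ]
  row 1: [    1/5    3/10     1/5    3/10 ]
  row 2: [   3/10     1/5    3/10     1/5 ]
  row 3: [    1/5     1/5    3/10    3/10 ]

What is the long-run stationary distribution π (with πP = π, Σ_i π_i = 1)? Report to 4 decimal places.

Balance equations π_j = Σ_i π_i·P[i][j]:
  π_0 = 3/10·π_0 + 1/5·π_1 + 3/10·π_2 + 1/5·π_3
  π_1 = 3/10·π_0 + 3/10·π_1 + 1/5·π_2 + 1/5·π_3
  π_2 = 1/5·π_0 + 1/5·π_1 + 3/10·π_2 + 3/10·π_3
  normalize: π_0 + π_1 + π_2 + π_3 = 1
Solving the linear system gives exactly π = [1/4, 1/4, 1/4, 1/4].

π = [0.2500, 0.2500, 0.2500, 0.2500]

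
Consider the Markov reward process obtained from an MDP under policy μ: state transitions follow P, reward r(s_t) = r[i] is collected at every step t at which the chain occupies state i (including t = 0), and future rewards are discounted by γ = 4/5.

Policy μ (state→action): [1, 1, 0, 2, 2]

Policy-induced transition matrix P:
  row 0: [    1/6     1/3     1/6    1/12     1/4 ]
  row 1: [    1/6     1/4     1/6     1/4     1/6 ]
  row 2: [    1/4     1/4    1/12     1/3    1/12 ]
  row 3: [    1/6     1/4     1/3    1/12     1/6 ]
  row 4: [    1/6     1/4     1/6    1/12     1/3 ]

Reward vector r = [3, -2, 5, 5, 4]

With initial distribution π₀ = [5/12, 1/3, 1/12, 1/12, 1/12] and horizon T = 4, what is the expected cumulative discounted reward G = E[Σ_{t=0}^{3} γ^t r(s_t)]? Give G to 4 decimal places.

G = 6.6869

t=0: π = [0.4167, 0.3333, 0.0833, 0.0833, 0.0833], E[r] = 1.7500, γ^t·E[r] = 1.750000, running G = 1.750000
t=1: π = [0.1736, 0.2847, 0.1736, 0.1597, 0.2083], E[r] = 2.4514, γ^t·E[r] = 1.961111, running G = 3.711111
t=2: π = [0.1811, 0.2645, 0.1788, 0.1742, 0.2014], E[r] = 2.5851, γ^t·E[r] = 1.654444, running G = 5.365556
t=3: π = [0.1816, 0.2651, 0.1808, 0.1721, 0.2004], E[r] = 2.5808, γ^t·E[r] = 1.321358, running G = 6.686914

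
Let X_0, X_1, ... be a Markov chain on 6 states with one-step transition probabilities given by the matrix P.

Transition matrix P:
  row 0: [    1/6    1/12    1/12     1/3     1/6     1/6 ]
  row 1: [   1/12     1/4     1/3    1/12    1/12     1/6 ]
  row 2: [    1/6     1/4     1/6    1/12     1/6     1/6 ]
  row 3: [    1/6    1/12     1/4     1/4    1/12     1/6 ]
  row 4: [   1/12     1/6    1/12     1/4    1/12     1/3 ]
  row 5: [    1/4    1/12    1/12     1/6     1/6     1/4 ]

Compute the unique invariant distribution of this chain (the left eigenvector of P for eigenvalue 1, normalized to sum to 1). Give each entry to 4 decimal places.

Balance equations π_j = Σ_i π_i·P[i][j]:
  π_0 = 1/6·π_0 + 1/12·π_1 + 1/6·π_2 + 1/6·π_3 + 1/12·π_4 + 1/4·π_5
  π_1 = 1/12·π_0 + 1/4·π_1 + 1/4·π_2 + 1/12·π_3 + 1/6·π_4 + 1/12·π_5
  π_2 = 1/12·π_0 + 1/3·π_1 + 1/6·π_2 + 1/4·π_3 + 1/12·π_4 + 1/12·π_5
  π_3 = 1/3·π_0 + 1/12·π_1 + 1/12·π_2 + 1/4·π_3 + 1/4·π_4 + 1/6·π_5
  π_4 = 1/6·π_0 + 1/12·π_1 + 1/6·π_2 + 1/12·π_3 + 1/12·π_4 + 1/6·π_5
  normalize: π_0 + π_1 + π_2 + π_3 + π_4 + π_5 = 1
Solving the linear system gives exactly π = [32703/203189, 29661/203189, 4820/29027, 39484/203189, 25941/203189, 41660/203189].

π = [0.1609, 0.1460, 0.1661, 0.1943, 0.1277, 0.2050]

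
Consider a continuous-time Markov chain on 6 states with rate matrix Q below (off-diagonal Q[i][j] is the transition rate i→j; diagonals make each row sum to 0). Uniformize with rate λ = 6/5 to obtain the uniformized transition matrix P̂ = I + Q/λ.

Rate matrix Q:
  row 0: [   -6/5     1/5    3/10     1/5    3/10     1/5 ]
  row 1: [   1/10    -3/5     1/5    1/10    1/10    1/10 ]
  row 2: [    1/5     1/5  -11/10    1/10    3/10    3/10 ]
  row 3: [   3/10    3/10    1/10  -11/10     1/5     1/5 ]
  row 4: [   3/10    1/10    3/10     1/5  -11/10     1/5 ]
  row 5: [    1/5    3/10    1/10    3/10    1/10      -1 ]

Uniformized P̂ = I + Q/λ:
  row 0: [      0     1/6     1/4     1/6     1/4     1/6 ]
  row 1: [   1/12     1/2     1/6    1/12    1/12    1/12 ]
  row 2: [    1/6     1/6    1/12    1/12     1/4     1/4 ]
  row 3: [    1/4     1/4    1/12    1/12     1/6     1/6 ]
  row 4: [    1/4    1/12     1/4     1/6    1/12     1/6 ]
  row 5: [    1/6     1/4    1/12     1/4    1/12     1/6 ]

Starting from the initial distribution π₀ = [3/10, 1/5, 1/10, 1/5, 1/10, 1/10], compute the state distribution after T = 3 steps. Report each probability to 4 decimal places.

t=0: π = [0.3000, 0.2000, 0.1000, 0.2000, 0.1000, 0.1000]
t=1: π = [0.1250, 0.2500, 0.1667, 0.1333, 0.1667, 0.1583]
t=2: π = [0.1500, 0.2604, 0.1528, 0.1340, 0.1431, 0.1597]
t=3: π = [0.1431, 0.2660, 0.1539, 0.1344, 0.1450, 0.1577]

π = [0.1431, 0.2660, 0.1539, 0.1344, 0.1450, 0.1577]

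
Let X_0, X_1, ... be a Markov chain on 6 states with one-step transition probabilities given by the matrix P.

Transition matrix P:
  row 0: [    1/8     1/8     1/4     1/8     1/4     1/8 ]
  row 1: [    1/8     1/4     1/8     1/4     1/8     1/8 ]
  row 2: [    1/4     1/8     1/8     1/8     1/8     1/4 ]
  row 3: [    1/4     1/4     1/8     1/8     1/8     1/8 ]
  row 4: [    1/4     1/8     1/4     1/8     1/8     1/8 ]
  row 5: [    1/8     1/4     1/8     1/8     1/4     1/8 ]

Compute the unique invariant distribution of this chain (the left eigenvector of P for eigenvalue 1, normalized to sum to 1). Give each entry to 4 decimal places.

Balance equations π_j = Σ_i π_i·P[i][j]:
  π_0 = 1/8·π_0 + 1/8·π_1 + 1/4·π_2 + 1/4·π_3 + 1/4·π_4 + 1/8·π_5
  π_1 = 1/8·π_0 + 1/4·π_1 + 1/8·π_2 + 1/4·π_3 + 1/8·π_4 + 1/4·π_5
  π_2 = 1/4·π_0 + 1/8·π_1 + 1/8·π_2 + 1/8·π_3 + 1/4·π_4 + 1/8·π_5
  π_3 = 1/8·π_0 + 1/4·π_1 + 1/8·π_2 + 1/8·π_3 + 1/8·π_4 + 1/8·π_5
  π_4 = 1/4·π_0 + 1/8·π_1 + 1/8·π_2 + 1/8·π_3 + 1/8·π_4 + 1/4·π_5
  normalize: π_0 + π_1 + π_2 + π_3 + π_4 + π_5 = 1
Solving the linear system gives exactly π = [1679/9054, 93/503, 85/503, 149/1006, 1507/9054, 147/1006].

π = [0.1854, 0.1849, 0.1690, 0.1481, 0.1664, 0.1461]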